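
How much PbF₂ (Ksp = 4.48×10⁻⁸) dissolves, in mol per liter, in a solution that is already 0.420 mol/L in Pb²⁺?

1.63×10⁻⁴ M

PbF₂(s) ⇌ Pb²⁺(aq) + 2 F⁻(aq)
Let s be the solubility of PbF₂ here. The common ion gives [Pb²⁺] ≈ 0.420 mol/L, and [F⁻] = 2s.
Ksp = [Pb²⁺][F⁻]^2 = (0.420)(2s)^2
(2s)^2 = 4.48×10⁻⁸ / (0.420) = 1.07×10⁻⁷
s = 1.63×10⁻⁴ mol/L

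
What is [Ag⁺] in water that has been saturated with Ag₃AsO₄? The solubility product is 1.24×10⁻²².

4.39×10⁻⁶ M

Ag₃AsO₄(s) ⇌ 3 Ag⁺(aq) + AsO₄³⁻(aq)
With molar solubility s: [Ag⁺] = 3s, [AsO₄³⁻] = s.
Ksp = [Ag⁺]^3[AsO₄³⁻] = (3s)^3 · s = 27s^4 = 1.24×10⁻²²
s = 1.46×10⁻⁶ mol/L
[Ag⁺] = 3s = 4.39×10⁻⁶ mol/L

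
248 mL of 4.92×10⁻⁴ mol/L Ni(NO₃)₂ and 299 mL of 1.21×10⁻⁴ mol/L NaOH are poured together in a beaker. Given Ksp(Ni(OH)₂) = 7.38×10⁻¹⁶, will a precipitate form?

After mixing, V = 248 mL + 299 mL = 547 mL.
[Ni²⁺] = (4.92×10⁻⁴)(248)/547 = 2.23×10⁻⁴ mol/L
[OH⁻] = (1.21×10⁻⁴)(299)/547 = 6.61×10⁻⁵ mol/L
Q = [Ni²⁺][OH⁻]^2 = 9.76×10⁻¹³
Since Q (9.76×10⁻¹³) exceeds Ksp (7.38×10⁻¹⁶), Ni(OH)₂ will precipitate.

Yes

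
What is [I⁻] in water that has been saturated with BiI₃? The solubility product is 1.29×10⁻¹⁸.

4.44×10⁻⁵ M

BiI₃(s) ⇌ Bi³⁺(aq) + 3 I⁻(aq)
Let s be the molar solubility. Then [Bi³⁺] = s and [I⁻] = 3s.
Ksp = [Bi³⁺][I⁻]^3 = s · (3s)^3 = 27s^4 = 1.29×10⁻¹⁸
s = 1.48×10⁻⁵ M
[I⁻] = 3s = 4.44×10⁻⁵ M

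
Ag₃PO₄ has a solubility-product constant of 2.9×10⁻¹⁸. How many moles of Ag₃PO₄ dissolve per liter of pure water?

Ag₃PO₄(s) ⇌ 3 Ag⁺(aq) + PO₄³⁻(aq)
Let s be the molar solubility. Then [Ag⁺] = 3s and [PO₄³⁻] = s.
Ksp = [Ag⁺]^3[PO₄³⁻] = (3s)^3 · s = 27s^4
27s^4 = 2.9×10⁻¹⁸  ⇒  s^4 = 1.1×10⁻¹⁹
s = 1.8×10⁻⁵ M

1.8×10⁻⁵ M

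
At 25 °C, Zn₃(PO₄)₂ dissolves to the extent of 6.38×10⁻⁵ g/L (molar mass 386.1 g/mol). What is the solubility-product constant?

s = (6.38×10⁻⁵ g L⁻¹)/(386.1 g mol⁻¹) = 1.6524×10⁻⁷ M
Zn₃(PO₄)₂(s) ⇌ 3 Zn²⁺(aq) + 2 PO₄³⁻(aq)
For each mole of Zn₃(PO₄)₂ that dissolves per liter, [Zn²⁺] = 3s and [PO₄³⁻] = 2s; let s denote this solubility.
Ksp = [Zn²⁺]^3[PO₄³⁻]^2 = (3s)^3 · (2s)^2 = 108s^5
Ksp = 108 × (1.6524×10⁻⁷)^5 = 1.33×10⁻³²

Ksp = 1.33×10⁻³²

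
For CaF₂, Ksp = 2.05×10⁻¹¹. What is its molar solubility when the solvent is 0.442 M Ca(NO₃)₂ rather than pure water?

3.41×10⁻⁶ M

CaF₂(s) ⇌ Ca²⁺(aq) + 2 F⁻(aq)
Ca²⁺ is already present at 0.442 M. If s mol/L of CaF₂ dissolves, [F⁻] = 2s while [Ca²⁺] ≈ 0.442 M.
Ksp = [Ca²⁺][F⁻]^2 = (0.442)(2s)^2
(2s)^2 = 2.05×10⁻¹¹ / (0.442) = 4.64×10⁻¹¹
s = 3.41×10⁻⁶ M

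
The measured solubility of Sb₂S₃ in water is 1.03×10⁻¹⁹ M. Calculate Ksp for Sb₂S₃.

Sb₂S₃(s) ⇌ 2 Sb³⁺(aq) + 3 S²⁻(aq)
With molar solubility s: [Sb³⁺] = 2s, [S²⁻] = 3s.
Ksp = [Sb³⁺]^2[S²⁻]^3 = (2s)^2 · (3s)^3 = 108s^5
Ksp = 108 × (1.03×10⁻¹⁹)^5 = 1.25×10⁻⁹³

Ksp = 1.25×10⁻⁹³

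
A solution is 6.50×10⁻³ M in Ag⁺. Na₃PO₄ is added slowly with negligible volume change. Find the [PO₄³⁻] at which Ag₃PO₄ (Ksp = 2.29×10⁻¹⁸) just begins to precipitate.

The threshold for precipitation is Q = Ksp.
Ag₃PO₄(s) ⇌ 3 Ag⁺(aq) + PO₄³⁻(aq)
Ksp = [Ag⁺]^3[PO₄³⁻] = [PO₄³⁻](6.50×10⁻³)^3
[PO₄³⁻] = 2.29×10⁻¹⁸ / (6.50×10⁻³)^3 = 8.34×10⁻¹²
[PO₄³⁻] = 8.34×10⁻¹² M

8.34×10⁻¹² M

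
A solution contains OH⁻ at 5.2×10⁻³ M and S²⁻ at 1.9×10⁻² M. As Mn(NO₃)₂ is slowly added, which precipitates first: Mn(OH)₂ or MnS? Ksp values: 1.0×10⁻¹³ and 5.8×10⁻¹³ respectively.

MnS

Each salt precipitates once Q = Ksp for that salt.
For Mn(OH)₂: [Mn²⁺] = (Ksp/[OH⁻]^2) = 3.7×10⁻⁹ M
For MnS: [Mn²⁺] = (Ksp/[S²⁻]) = 3.1×10⁻¹¹ M
Since MnS needs less Mn²⁺ to reach saturation, it precipitates first.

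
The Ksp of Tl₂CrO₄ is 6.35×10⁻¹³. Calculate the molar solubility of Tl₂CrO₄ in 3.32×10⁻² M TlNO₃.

5.76×10⁻¹⁰ M

Tl₂CrO₄(s) ⇌ 2 Tl⁺(aq) + CrO₄²⁻(aq)
Tl⁺ is already present at 3.32×10⁻² M. If s mol/L of Tl₂CrO₄ dissolves, [CrO₄²⁻] = s while [Tl⁺] ≈ 3.32×10⁻² M.
Ksp = [Tl⁺]^2[CrO₄²⁻] = (3.32×10⁻²)^2s
s = 6.35×10⁻¹³ / (3.32×10⁻²)^2 = 5.76×10⁻¹⁰
s = 5.76×10⁻¹⁰ M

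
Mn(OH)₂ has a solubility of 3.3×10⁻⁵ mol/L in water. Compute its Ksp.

Mn(OH)₂(s) ⇌ Mn²⁺(aq) + 2 OH⁻(aq)
With molar solubility s: [Mn²⁺] = s, [OH⁻] = 2s.
Ksp = [Mn²⁺][OH⁻]^2 = s · (2s)^2 = 4s^3
Ksp = 4 × (3.3×10⁻⁵)^3 = 1.4×10⁻¹³

Ksp = 1.4×10⁻¹³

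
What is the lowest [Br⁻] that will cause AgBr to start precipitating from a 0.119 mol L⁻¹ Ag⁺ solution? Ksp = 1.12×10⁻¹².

Each salt precipitates once Q = Ksp for that salt.
AgBr(s) ⇌ Ag⁺(aq) + Br⁻(aq)
Ksp = [Ag⁺][Br⁻] = [Br⁻](0.119)
[Br⁻] = 1.12×10⁻¹² / (0.119) = 9.41×10⁻¹²
[Br⁻] = 9.41×10⁻¹² mol L⁻¹

9.41×10⁻¹² M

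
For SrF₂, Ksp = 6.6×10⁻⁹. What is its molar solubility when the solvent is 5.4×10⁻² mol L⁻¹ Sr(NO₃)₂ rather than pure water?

1.7×10⁻⁴ M

SrF₂(s) ⇌ Sr²⁺(aq) + 2 F⁻(aq)
Let s be the solubility of SrF₂ here. The common ion gives [Sr²⁺] ≈ 5.4×10⁻² mol L⁻¹, and [F⁻] = 2s.
Ksp = [Sr²⁺][F⁻]^2 = (5.4×10⁻²)(2s)^2
(2s)^2 = 6.6×10⁻⁹ / (5.4×10⁻²) = 1.2×10⁻⁷
s = 1.7×10⁻⁴ mol L⁻¹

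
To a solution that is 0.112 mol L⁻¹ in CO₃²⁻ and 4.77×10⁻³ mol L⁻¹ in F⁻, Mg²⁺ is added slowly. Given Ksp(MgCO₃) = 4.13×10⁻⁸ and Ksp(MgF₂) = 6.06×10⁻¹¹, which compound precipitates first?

MgCO₃

Precipitation begins when Q = Ksp.
For MgCO₃: [Mg²⁺] = (Ksp/[CO₃²⁻]) = 3.69×10⁻⁷ mol L⁻¹
For MgF₂: [Mg²⁺] = (Ksp/[F⁻]^2) = 2.66×10⁻⁶ mol L⁻¹
MgCO₃ requires the lower [Mg²⁺], so it precipitates first.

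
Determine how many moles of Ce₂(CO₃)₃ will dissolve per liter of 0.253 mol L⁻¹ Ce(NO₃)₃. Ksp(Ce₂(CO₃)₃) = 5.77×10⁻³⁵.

Ce₂(CO₃)₃(s) ⇌ 2 Ce³⁺(aq) + 3 CO₃²⁻(aq)
With Ce³⁺ already at 0.253 mol L⁻¹ and s small, take [Ce³⁺] ≈ 0.253 mol L⁻¹ and [CO₃²⁻] = 3s.
Ksp = [Ce³⁺]^2[CO₃²⁻]^3 = (0.253)^2(3s)^3
(3s)^3 = 5.77×10⁻³⁵ / (0.253)^2 = 9.01×10⁻³⁴
s = 3.22×10⁻¹² mol L⁻¹

3.22×10⁻¹² M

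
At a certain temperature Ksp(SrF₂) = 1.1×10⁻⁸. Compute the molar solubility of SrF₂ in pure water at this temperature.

SrF₂(s) ⇌ Sr²⁺(aq) + 2 F⁻(aq)
Let s be the molar solubility. Then [Sr²⁺] = s and [F⁻] = 2s.
Ksp = [Sr²⁺][F⁻]^2 = s · (2s)^2 = 4s^3
4s^3 = 1.1×10⁻⁸  ⇒  s^3 = 2.8×10⁻⁹
s = (2.8×10⁻⁹)^(1/3) = 1.4×10⁻³ mol/L

1.4×10⁻³ M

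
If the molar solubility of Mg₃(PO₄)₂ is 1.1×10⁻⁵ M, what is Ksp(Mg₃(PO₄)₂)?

Ksp = 1.7×10⁻²³

Mg₃(PO₄)₂(s) ⇌ 3 Mg²⁺(aq) + 2 PO₄³⁻(aq)
If s mol/L of Mg₃(PO₄)₂ dissolves, [Mg²⁺] = 3s and [PO₄³⁻] = 2s.
Ksp = [Mg²⁺]^3[PO₄³⁻]^2 = (3s)^3 · (2s)^2 = 108s^5
Ksp = 108 × (1.1×10⁻⁵)^5 = 1.7×10⁻²³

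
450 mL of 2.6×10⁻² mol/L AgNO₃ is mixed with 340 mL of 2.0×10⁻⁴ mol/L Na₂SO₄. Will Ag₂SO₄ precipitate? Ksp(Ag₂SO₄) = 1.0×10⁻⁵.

No

The combined volume is 790 mL.
[Ag⁺] = (2.6×10⁻²)(450)/790 = 1.5×10⁻² mol/L
[SO₄²⁻] = (2.0×10⁻⁴)(340)/790 = 8.6×10⁻⁵ mol/L
Q = [Ag⁺]^2[SO₄²⁻] = 1.9×10⁻⁸
Q < Ksp (1.9×10⁻⁸ vs 1.0×10⁻⁵); the solution remains unsaturated and no precipitate forms.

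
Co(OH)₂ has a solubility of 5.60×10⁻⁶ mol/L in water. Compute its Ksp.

Ksp = 7.02×10⁻¹⁶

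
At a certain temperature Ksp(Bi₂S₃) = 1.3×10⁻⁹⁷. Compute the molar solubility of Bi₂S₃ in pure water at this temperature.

Bi₂S₃(s) ⇌ 2 Bi³⁺(aq) + 3 S²⁻(aq)
If s mol/L of Bi₂S₃ dissolves, [Bi³⁺] = 2s and [S²⁻] = 3s.
Ksp = [Bi³⁺]^2[S²⁻]^3 = (2s)^2 · (3s)^3 = 108s^5
108s^5 = 1.3×10⁻⁹⁷  ⇒  s^5 = 1.2×10⁻⁹⁹
s = 1.6×10⁻²⁰ mol L⁻¹

1.6×10⁻²⁰ M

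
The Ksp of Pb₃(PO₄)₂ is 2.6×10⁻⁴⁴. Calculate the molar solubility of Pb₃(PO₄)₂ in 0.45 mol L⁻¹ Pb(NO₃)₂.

Pb₃(PO₄)₂(s) ⇌ 3 Pb²⁺(aq) + 2 PO₄³⁻(aq)
Let s be the solubility of Pb₃(PO₄)₂ here. The common ion gives [Pb²⁺] ≈ 0.45 mol L⁻¹, and [PO₄³⁻] = 2s.
Ksp = [Pb²⁺]^3[PO₄³⁻]^2 = (0.45)^3(2s)^2
(2s)^2 = 2.6×10⁻⁴⁴ / (0.45)^3 = 2.9×10⁻⁴³
s = 2.7×10⁻²² mol L⁻¹

2.7×10⁻²² M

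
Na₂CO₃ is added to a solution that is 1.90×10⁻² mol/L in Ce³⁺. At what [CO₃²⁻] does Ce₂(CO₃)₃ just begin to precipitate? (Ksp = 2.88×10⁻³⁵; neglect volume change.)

4.30×10⁻¹¹ M

Precipitation begins when Q = Ksp.
Ce₂(CO₃)₃(s) ⇌ 2 Ce³⁺(aq) + 3 CO₃²⁻(aq)
Ksp = [Ce³⁺]^2[CO₃²⁻]^3 = [CO₃²⁻]^3(1.90×10⁻²)^2
[CO₃²⁻]^3 = 2.88×10⁻³⁵ / (1.90×10⁻²)^2 = 7.98×10⁻³²
[CO₃²⁻] = 4.30×10⁻¹¹ mol/L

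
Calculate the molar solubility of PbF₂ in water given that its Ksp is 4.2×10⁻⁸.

2.2×10⁻³ M

PbF₂(s) ⇌ Pb²⁺(aq) + 2 F⁻(aq)
Let s be the molar solubility. Then [Pb²⁺] = s and [F⁻] = 2s.
Ksp = [Pb²⁺][F⁻]^2 = s · (2s)^2 = 4s^3
4s^3 = 4.2×10⁻⁸  ⇒  s^3 = 1.1×10⁻⁸
Taking the 3rd root, s = 2.2×10⁻³ mol/L.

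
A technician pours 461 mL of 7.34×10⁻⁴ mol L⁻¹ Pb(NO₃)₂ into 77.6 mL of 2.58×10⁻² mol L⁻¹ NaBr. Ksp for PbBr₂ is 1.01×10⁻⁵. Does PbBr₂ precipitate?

No

After mixing, V = 461 mL + 77.6 mL = 538.6 mL.
[Pb²⁺] = (7.34×10⁻⁴)(461)/538.6 = 6.28×10⁻⁴ mol L⁻¹
[Br⁻] = (2.58×10⁻²)(77.6)/538.6 = 3.72×10⁻³ mol L⁻¹
Q = [Pb²⁺][Br⁻]^2 = 8.68×10⁻⁹
Q = 8.68×10⁻⁹ < Ksp = 1.01×10⁻⁵, so the solution is unsaturated and no precipitate forms.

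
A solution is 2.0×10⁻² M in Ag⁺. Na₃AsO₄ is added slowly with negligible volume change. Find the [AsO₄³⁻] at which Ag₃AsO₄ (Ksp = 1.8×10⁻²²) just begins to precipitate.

2.3×10⁻¹⁷ M

Precipitation begins when Q = Ksp.
Ag₃AsO₄(s) ⇌ 3 Ag⁺(aq) + AsO₄³⁻(aq)
Ksp = [Ag⁺]^3[AsO₄³⁻] = [AsO₄³⁻](2.0×10⁻²)^3
[AsO₄³⁻] = 1.8×10⁻²² / (2.0×10⁻²)^3 = 2.3×10⁻¹⁷
[AsO₄³⁻] = 2.3×10⁻¹⁷ M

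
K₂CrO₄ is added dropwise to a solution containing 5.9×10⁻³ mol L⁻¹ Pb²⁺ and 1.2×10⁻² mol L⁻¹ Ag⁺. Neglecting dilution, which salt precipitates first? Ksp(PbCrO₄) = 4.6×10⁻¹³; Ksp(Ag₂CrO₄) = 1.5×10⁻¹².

PbCrO₄

The threshold for precipitation is Q = Ksp.
For PbCrO₄: [CrO₄²⁻] = (Ksp/[Pb²⁺]) = 7.8×10⁻¹¹ mol L⁻¹
For Ag₂CrO₄: [CrO₄²⁻] = (Ksp/[Ag⁺]^2) = 1.0×10⁻⁸ mol L⁻¹
The smaller threshold [CrO₄²⁻] is reached first, so PbCrO₄ precipitates first.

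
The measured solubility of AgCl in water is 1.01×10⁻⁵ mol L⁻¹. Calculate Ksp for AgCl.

Ksp = 1.02×10⁻¹⁰

AgCl(s) ⇌ Ag⁺(aq) + Cl⁻(aq)
If s mol/L of AgCl dissolves, [Ag⁺] = s and [Cl⁻] = s.
Ksp = [Ag⁺][Cl⁻] = s · s = s^2
Ksp = (1.01×10⁻⁵)^2 = 1.02×10⁻¹⁰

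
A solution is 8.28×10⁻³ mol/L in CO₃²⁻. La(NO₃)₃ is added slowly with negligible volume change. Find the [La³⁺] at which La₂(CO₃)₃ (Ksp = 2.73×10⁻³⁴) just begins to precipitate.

2.19×10⁻¹⁴ M

Precipitation begins when Q = Ksp.
La₂(CO₃)₃(s) ⇌ 2 La³⁺(aq) + 3 CO₃²⁻(aq)
Ksp = [La³⁺]^2[CO₃²⁻]^3 = [La³⁺]^2(8.28×10⁻³)^3
[La³⁺]^2 = 2.73×10⁻³⁴ / (8.28×10⁻³)^3 = 4.81×10⁻²⁸
[La³⁺] = 2.19×10⁻¹⁴ mol/L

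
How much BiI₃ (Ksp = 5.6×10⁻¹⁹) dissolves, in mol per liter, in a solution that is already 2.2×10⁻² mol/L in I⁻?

5.3×10⁻¹⁴ M

BiI₃(s) ⇌ Bi³⁺(aq) + 3 I⁻(aq)
The solution already contains I⁻ at 2.2×10⁻² mol/L. Let s be the molar solubility of BiI₃.
[I⁻] ≈ 2.2×10⁻² mol/L (common ion dominates); [Bi³⁺] = s.
Ksp = [Bi³⁺][I⁻]^3 = s(2.2×10⁻²)^3
s = 5.6×10⁻¹⁹ / (2.2×10⁻²)^3 = 5.3×10⁻¹⁴
s = 5.3×10⁻¹⁴ mol/L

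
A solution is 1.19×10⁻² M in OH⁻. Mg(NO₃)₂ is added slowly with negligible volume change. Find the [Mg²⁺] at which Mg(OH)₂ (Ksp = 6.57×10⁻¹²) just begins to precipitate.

4.64×10⁻⁸ M

Precipitation begins when Q = Ksp.
Mg(OH)₂(s) ⇌ Mg²⁺(aq) + 2 OH⁻(aq)
Ksp = [Mg²⁺][OH⁻]^2 = [Mg²⁺](1.19×10⁻²)^2
[Mg²⁺] = 6.57×10⁻¹² / (1.19×10⁻²)^2 = 4.64×10⁻⁸
[Mg²⁺] = 4.64×10⁻⁸ M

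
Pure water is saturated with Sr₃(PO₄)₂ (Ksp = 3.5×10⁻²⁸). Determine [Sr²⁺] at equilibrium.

Sr₃(PO₄)₂(s) ⇌ 3 Sr²⁺(aq) + 2 PO₄³⁻(aq)
Call the molar solubility s, so that [Sr²⁺] = 3s and [PO₄³⁻] = 2s.
Ksp = [Sr²⁺]^3[PO₄³⁻]^2 = (3s)^3 · (2s)^2 = 108s^5 = 3.5×10⁻²⁸
s = 1.3×10⁻⁶ M
[Sr²⁺] = 3s = 3.8×10⁻⁶ M

3.8×10⁻⁶ M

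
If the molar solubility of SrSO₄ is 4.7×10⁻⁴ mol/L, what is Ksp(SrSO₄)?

SrSO₄(s) ⇌ Sr²⁺(aq) + SO₄²⁻(aq)
If s mol/L of SrSO₄ dissolves, [Sr²⁺] = s and [SO₄²⁻] = s.
Ksp = [Sr²⁺][SO₄²⁻] = s · s = s^2
Ksp = (4.7×10⁻⁴)^2 = 2.2×10⁻⁷

Ksp = 2.2×10⁻⁷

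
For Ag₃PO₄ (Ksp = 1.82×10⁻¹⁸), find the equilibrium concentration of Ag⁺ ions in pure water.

4.83×10⁻⁵ M

Ag₃PO₄(s) ⇌ 3 Ag⁺(aq) + PO₄³⁻(aq)
With molar solubility s: [Ag⁺] = 3s, [PO₄³⁻] = s.
Ksp = [Ag⁺]^3[PO₄³⁻] = (3s)^3 · s = 27s^4 = 1.82×10⁻¹⁸
s = 1.61×10⁻⁵ mol/L
[Ag⁺] = 3s = 4.83×10⁻⁵ mol/L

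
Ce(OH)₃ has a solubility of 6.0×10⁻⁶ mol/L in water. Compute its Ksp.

Ksp = 3.5×10⁻²⁰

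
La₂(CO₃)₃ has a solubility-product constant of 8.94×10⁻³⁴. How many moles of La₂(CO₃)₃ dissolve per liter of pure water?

La₂(CO₃)₃(s) ⇌ 2 La³⁺(aq) + 3 CO₃²⁻(aq)
Call the molar solubility s, so that [La³⁺] = 2s and [CO₃²⁻] = 3s.
Ksp = [La³⁺]^2[CO₃²⁻]^3 = (2s)^2 · (3s)^3 = 108s^5
108s^5 = 8.94×10⁻³⁴  ⇒  s^5 = 8.28×10⁻³⁶
s = (8.28×10⁻³⁶)^(1/5) = 9.63×10⁻⁸ mol L⁻¹

9.63×10⁻⁸ M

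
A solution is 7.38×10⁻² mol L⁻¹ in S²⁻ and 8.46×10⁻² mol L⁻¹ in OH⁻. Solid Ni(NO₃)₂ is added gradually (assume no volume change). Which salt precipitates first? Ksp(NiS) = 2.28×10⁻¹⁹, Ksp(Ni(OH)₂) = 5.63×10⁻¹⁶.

Precipitation begins when Q = Ksp.
For NiS: [Ni²⁺] = (Ksp/[S²⁻]) = 3.09×10⁻¹⁸ mol L⁻¹
For Ni(OH)₂: [Ni²⁺] = (Ksp/[OH⁻]^2) = 7.87×10⁻¹⁴ mol L⁻¹
NiS requires the lower [Ni²⁺], so it precipitates first.

NiS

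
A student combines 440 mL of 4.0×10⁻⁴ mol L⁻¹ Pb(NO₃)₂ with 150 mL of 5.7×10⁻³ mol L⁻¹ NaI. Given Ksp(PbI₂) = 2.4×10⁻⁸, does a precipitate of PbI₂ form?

No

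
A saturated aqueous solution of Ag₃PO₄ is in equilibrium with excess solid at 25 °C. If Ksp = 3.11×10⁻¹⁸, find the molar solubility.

1.84×10⁻⁵ M

Ag₃PO₄(s) ⇌ 3 Ag⁺(aq) + PO₄³⁻(aq)
Call the molar solubility s, so that [Ag⁺] = 3s and [PO₄³⁻] = s.
Ksp = [Ag⁺]^3[PO₄³⁻] = (3s)^3 · s = 27s^4
27s^4 = 3.11×10⁻¹⁸  ⇒  s^4 = 1.15×10⁻¹⁹
s = 1.84×10⁻⁵ mol/L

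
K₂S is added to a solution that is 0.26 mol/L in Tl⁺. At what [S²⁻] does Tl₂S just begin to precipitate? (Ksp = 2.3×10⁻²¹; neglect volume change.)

3.4×10⁻²⁰ M

Precipitation of each salt begins when its ion product equals Ksp.
Tl₂S(s) ⇌ 2 Tl⁺(aq) + S²⁻(aq)
Ksp = [Tl⁺]^2[S²⁻] = [S²⁻](0.26)^2
[S²⁻] = 2.3×10⁻²¹ / (0.26)^2 = 3.4×10⁻²⁰
[S²⁻] = 3.4×10⁻²⁰ mol/L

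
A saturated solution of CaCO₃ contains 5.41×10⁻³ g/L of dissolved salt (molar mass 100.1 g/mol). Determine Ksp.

Ksp = 2.92×10⁻⁹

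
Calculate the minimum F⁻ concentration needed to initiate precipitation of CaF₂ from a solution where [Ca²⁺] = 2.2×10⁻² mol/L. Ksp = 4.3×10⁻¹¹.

4.4×10⁻⁵ M

A salt starts to precipitate once the ion product Q reaches its Ksp.
CaF₂(s) ⇌ Ca²⁺(aq) + 2 F⁻(aq)
Ksp = [Ca²⁺][F⁻]^2 = [F⁻]^2(2.2×10⁻²)
[F⁻]^2 = 4.3×10⁻¹¹ / (2.2×10⁻²) = 2.0×10⁻⁹
[F⁻] = 4.4×10⁻⁵ mol/L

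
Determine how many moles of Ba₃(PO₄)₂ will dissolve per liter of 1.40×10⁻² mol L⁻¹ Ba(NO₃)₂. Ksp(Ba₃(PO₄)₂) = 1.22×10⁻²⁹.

1.05×10⁻¹² M

Ba₃(PO₄)₂(s) ⇌ 3 Ba²⁺(aq) + 2 PO₄³⁻(aq)
Let s be the solubility of Ba₃(PO₄)₂ here. The common ion gives [Ba²⁺] ≈ 1.40×10⁻² mol L⁻¹, and [PO₄³⁻] = 2s.
Ksp = [Ba²⁺]^3[PO₄³⁻]^2 = (1.40×10⁻²)^3(2s)^2
(2s)^2 = 1.22×10⁻²⁹ / (1.40×10⁻²)^3 = 4.45×10⁻²⁴
s = 1.05×10⁻¹² mol L⁻¹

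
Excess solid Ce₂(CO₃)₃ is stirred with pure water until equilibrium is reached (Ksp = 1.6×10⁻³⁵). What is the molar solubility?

4.3×10⁻⁸ M

Ce₂(CO₃)₃(s) ⇌ 2 Ce³⁺(aq) + 3 CO₃²⁻(aq)
For each mole of Ce₂(CO₃)₃ that dissolves per liter, [Ce³⁺] = 2s and [CO₃²⁻] = 3s; let s denote this solubility.
Ksp = [Ce³⁺]^2[CO₃²⁻]^3 = (2s)^2 · (3s)^3 = 108s^5
108s^5 = 1.6×10⁻³⁵  ⇒  s^5 = 1.5×10⁻³⁷
s = (1.5×10⁻³⁷)^(1/5) = 4.3×10⁻⁸ M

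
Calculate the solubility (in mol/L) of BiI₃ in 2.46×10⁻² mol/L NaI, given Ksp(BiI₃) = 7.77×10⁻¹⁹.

5.22×10⁻¹⁴ M

BiI₃(s) ⇌ Bi³⁺(aq) + 3 I⁻(aq)
With I⁻ already at 2.46×10⁻² mol/L and s small, take [I⁻] ≈ 2.46×10⁻² mol/L and [Bi³⁺] = s.
Ksp = [Bi³⁺][I⁻]^3 = s(2.46×10⁻²)^3
s = 7.77×10⁻¹⁹ / (2.46×10⁻²)^3 = 5.22×10⁻¹⁴
s = 5.22×10⁻¹⁴ mol/L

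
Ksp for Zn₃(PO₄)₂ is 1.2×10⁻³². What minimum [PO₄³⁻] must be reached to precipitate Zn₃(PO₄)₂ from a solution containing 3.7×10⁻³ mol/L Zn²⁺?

4.9×10⁻¹³ M

Precipitation of each salt begins when its ion product equals Ksp.
Zn₃(PO₄)₂(s) ⇌ 3 Zn²⁺(aq) + 2 PO₄³⁻(aq)
Ksp = [Zn²⁺]^3[PO₄³⁻]^2 = [PO₄³⁻]^2(3.7×10⁻³)^3
[PO₄³⁻]^2 = 1.2×10⁻³² / (3.7×10⁻³)^3 = 2.4×10⁻²⁵
[PO₄³⁻] = 4.9×10⁻¹³ mol/L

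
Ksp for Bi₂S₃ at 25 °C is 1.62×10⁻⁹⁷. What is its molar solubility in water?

Bi₂S₃(s) ⇌ 2 Bi³⁺(aq) + 3 S²⁻(aq)
Let s be the molar solubility. Then [Bi³⁺] = 2s and [S²⁻] = 3s.
Ksp = [Bi³⁺]^2[S²⁻]^3 = (2s)^2 · (3s)^3 = 108s^5
108s^5 = 1.62×10⁻⁹⁷  ⇒  s^5 = 1.50×10⁻⁹⁹
Taking the 5th root, s = 1.72×10⁻²⁰ mol L⁻¹.

1.72×10⁻²⁰ M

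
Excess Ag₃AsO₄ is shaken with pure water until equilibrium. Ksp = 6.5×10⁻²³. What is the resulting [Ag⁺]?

3.7×10⁻⁶ M

Ag₃AsO₄(s) ⇌ 3 Ag⁺(aq) + AsO₄³⁻(aq)
If s mol/L of Ag₃AsO₄ dissolves, [Ag⁺] = 3s and [AsO₄³⁻] = s.
Ksp = [Ag⁺]^3[AsO₄³⁻] = (3s)^3 · s = 27s^4 = 6.5×10⁻²³
s = 1.2×10⁻⁶ M
[Ag⁺] = 3s = 3.7×10⁻⁶ M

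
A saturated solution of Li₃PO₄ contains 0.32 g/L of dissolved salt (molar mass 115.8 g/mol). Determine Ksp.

Ksp = 1.6×10⁻⁹

Convert to molarity: s = 0.32 / 115.8 = 2.763×10⁻³ mol/L
Li₃PO₄(s) ⇌ 3 Li⁺(aq) + PO₄³⁻(aq)
Call the molar solubility s, so that [Li⁺] = 3s and [PO₄³⁻] = s.
Ksp = [Li⁺]^3[PO₄³⁻] = (3s)^3 · s = 27s^4
Ksp = 27 × (2.763×10⁻³)^4 = 1.6×10⁻⁹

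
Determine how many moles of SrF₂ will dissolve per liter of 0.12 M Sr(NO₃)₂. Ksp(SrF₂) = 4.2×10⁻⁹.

SrF₂(s) ⇌ Sr²⁺(aq) + 2 F⁻(aq)
The solution already contains Sr²⁺ at 0.12 M. Let s be the molar solubility of SrF₂.
[Sr²⁺] ≈ 0.12 M (common ion dominates); [F⁻] = 2s.
Ksp = [Sr²⁺][F⁻]^2 = (0.12)(2s)^2
(2s)^2 = 4.2×10⁻⁹ / (0.12) = 3.5×10⁻⁸
s = 9.4×10⁻⁵ M

9.4×10⁻⁵ M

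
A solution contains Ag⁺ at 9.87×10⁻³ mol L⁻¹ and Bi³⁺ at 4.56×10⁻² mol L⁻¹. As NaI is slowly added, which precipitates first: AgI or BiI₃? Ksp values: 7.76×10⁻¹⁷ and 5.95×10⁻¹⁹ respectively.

AgI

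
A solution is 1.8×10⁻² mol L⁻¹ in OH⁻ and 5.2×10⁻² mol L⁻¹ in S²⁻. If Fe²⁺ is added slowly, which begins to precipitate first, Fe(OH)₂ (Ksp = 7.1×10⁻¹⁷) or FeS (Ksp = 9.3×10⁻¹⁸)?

FeS

A salt starts to precipitate once the ion product Q reaches its Ksp.
For Fe(OH)₂: [Fe²⁺] = (Ksp/[OH⁻]^2) = 2.2×10⁻¹³ mol L⁻¹
For FeS: [Fe²⁺] = (Ksp/[S²⁻]) = 1.8×10⁻¹⁶ mol L⁻¹
Since FeS needs less Fe²⁺ to reach saturation, it precipitates first.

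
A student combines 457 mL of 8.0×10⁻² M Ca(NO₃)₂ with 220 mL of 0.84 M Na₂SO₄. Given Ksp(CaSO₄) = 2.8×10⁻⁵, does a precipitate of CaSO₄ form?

Yes

After mixing, V = 457 mL + 220 mL = 677 mL.
[Ca²⁺] = (8.0×10⁻²)(457)/677 = 5.4×10⁻² M
[SO₄²⁻] = (0.84)(220)/677 = 0.27 M
Q = [Ca²⁺][SO₄²⁻] = 1.5×10⁻²
Q = 1.5×10⁻² > Ksp = 2.8×10⁻⁵, so the solution is supersaturated and CaSO₄ precipitates.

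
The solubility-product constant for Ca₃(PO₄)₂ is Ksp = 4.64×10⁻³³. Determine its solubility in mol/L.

1.34×10⁻⁷ M

Ca₃(PO₄)₂(s) ⇌ 3 Ca²⁺(aq) + 2 PO₄³⁻(aq)
For each mole of Ca₃(PO₄)₂ that dissolves per liter, [Ca²⁺] = 3s and [PO₄³⁻] = 2s; let s denote this solubility.
Ksp = [Ca²⁺]^3[PO₄³⁻]^2 = (3s)^3 · (2s)^2 = 108s^5
108s^5 = 4.64×10⁻³³  ⇒  s^5 = 4.30×10⁻³⁵
s = 1.34×10⁻⁷ mol/L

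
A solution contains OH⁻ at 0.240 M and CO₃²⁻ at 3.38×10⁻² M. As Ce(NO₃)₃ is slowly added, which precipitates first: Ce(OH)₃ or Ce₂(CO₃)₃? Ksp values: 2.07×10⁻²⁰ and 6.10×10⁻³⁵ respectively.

A salt starts to precipitate once the ion product Q reaches its Ksp.
For Ce(OH)₃: [Ce³⁺] = (Ksp/[OH⁻]^3) = 1.50×10⁻¹⁸ M
For Ce₂(CO₃)₃: [Ce³⁺] = (Ksp/[CO₃²⁻]^3)^(1/2) = 1.26×10⁻¹⁵ M
The smaller threshold [Ce³⁺] is reached first, so Ce(OH)₃ precipitates first.

Ce(OH)₃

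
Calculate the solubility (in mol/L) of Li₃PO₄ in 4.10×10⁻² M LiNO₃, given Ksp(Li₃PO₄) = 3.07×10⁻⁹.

Li₃PO₄(s) ⇌ 3 Li⁺(aq) + PO₄³⁻(aq)
Let s be the solubility of Li₃PO₄ here. The common ion gives [Li⁺] ≈ 4.10×10⁻² M, and [PO₄³⁻] = s.
Ksp = [Li⁺]^3[PO₄³⁻] = (4.10×10⁻²)^3s
s = 3.07×10⁻⁹ / (4.10×10⁻²)^3 = 4.45×10⁻⁵
s = 4.45×10⁻⁵ M

4.45×10⁻⁵ M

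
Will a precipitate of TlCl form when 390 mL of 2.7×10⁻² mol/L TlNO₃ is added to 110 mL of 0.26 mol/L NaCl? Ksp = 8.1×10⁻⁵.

Yes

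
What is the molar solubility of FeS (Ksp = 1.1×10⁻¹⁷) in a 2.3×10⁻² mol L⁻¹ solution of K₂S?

FeS(s) ⇌ Fe²⁺(aq) + S²⁻(aq)
S²⁻ is already present at 2.3×10⁻² mol L⁻¹. If s mol/L of FeS dissolves, [Fe²⁺] = s while [S²⁻] ≈ 2.3×10⁻² mol L⁻¹.
Ksp = [Fe²⁺][S²⁻] = s(2.3×10⁻²)
s = 1.1×10⁻¹⁷ / (2.3×10⁻²) = 4.8×10⁻¹⁶
s = 4.8×10⁻¹⁶ mol L⁻¹

4.8×10⁻¹⁶ M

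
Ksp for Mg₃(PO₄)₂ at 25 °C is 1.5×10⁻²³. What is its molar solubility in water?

1.1×10⁻⁵ M

Mg₃(PO₄)₂(s) ⇌ 3 Mg²⁺(aq) + 2 PO₄³⁻(aq)
If s mol/L of Mg₃(PO₄)₂ dissolves, [Mg²⁺] = 3s and [PO₄³⁻] = 2s.
Ksp = [Mg²⁺]^3[PO₄³⁻]^2 = (3s)^3 · (2s)^2 = 108s^5
108s^5 = 1.5×10⁻²³  ⇒  s^5 = 1.4×10⁻²⁵
Taking the 5th root, s = 1.1×10⁻⁵ mol L⁻¹.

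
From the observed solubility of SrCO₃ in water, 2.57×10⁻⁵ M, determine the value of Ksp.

SrCO₃(s) ⇌ Sr²⁺(aq) + CO₃²⁻(aq)
Let s be the molar solubility. Then [Sr²⁺] = s and [CO₃²⁻] = s.
Ksp = [Sr²⁺][CO₃²⁻] = s · s = s^2
Ksp = (2.57×10⁻⁵)^2 = 6.60×10⁻¹⁰

Ksp = 6.60×10⁻¹⁰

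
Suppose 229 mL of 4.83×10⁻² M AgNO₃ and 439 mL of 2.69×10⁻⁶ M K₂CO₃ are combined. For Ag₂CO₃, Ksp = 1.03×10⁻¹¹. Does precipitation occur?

Total volume after mixing = 229 + 439 = 668 mL.
[Ag⁺] = (4.83×10⁻²)(229)/668 = 1.66×10⁻² M
[CO₃²⁻] = (2.69×10⁻⁶)(439)/668 = 1.77×10⁻⁶ M
Q = [Ag⁺]^2[CO₃²⁻] = 4.85×10⁻¹⁰
Q = 4.85×10⁻¹⁰ > Ksp = 1.03×10⁻¹¹, so the solution is supersaturated and Ag₂CO₃ precipitates.

Yes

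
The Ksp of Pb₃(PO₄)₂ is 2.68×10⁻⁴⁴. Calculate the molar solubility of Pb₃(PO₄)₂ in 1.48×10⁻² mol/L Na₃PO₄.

1.65×10⁻¹⁴ M

Pb₃(PO₄)₂(s) ⇌ 3 Pb²⁺(aq) + 2 PO₄³⁻(aq)
Let s be the solubility of Pb₃(PO₄)₂ here. The common ion gives [PO₄³⁻] ≈ 1.48×10⁻² mol/L, and [Pb²⁺] = 3s.
Ksp = [Pb²⁺]^3[PO₄³⁻]^2 = (3s)^3(1.48×10⁻²)^2
(3s)^3 = 2.68×10⁻⁴⁴ / (1.48×10⁻²)^2 = 1.22×10⁻⁴⁰
s = 1.65×10⁻¹⁴ mol/L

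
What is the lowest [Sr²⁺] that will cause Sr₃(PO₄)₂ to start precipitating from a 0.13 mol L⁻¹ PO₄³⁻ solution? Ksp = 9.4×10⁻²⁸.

3.8×10⁻⁹ M

A salt starts to precipitate once the ion product Q reaches its Ksp.
Sr₃(PO₄)₂(s) ⇌ 3 Sr²⁺(aq) + 2 PO₄³⁻(aq)
Ksp = [Sr²⁺]^3[PO₄³⁻]^2 = [Sr²⁺]^3(0.13)^2
[Sr²⁺]^3 = 9.4×10⁻²⁸ / (0.13)^2 = 5.6×10⁻²⁶
[Sr²⁺] = 3.8×10⁻⁹ mol L⁻¹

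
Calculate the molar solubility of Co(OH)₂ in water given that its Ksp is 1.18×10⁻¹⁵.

Co(OH)₂(s) ⇌ Co²⁺(aq) + 2 OH⁻(aq)
If s mol/L of Co(OH)₂ dissolves, [Co²⁺] = s and [OH⁻] = 2s.
Ksp = [Co²⁺][OH⁻]^2 = s · (2s)^2 = 4s^3
4s^3 = 1.18×10⁻¹⁵  ⇒  s^3 = 2.95×10⁻¹⁶
Taking the 3rd root, s = 6.66×10⁻⁶ M.

6.66×10⁻⁶ M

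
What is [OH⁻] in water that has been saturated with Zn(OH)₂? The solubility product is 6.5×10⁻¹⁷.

Zn(OH)₂(s) ⇌ Zn²⁺(aq) + 2 OH⁻(aq)
For each mole of Zn(OH)₂ that dissolves per liter, [Zn²⁺] = s and [OH⁻] = 2s; let s denote this solubility.
Ksp = [Zn²⁺][OH⁻]^2 = s · (2s)^2 = 4s^3 = 6.5×10⁻¹⁷
s = 2.5×10⁻⁶ mol L⁻¹
[OH⁻] = 2s = 5.1×10⁻⁶ mol L⁻¹

5.1×10⁻⁶ M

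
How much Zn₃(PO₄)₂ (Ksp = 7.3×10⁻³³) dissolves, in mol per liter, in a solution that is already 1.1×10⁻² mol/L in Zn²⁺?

Zn₃(PO₄)₂(s) ⇌ 3 Zn²⁺(aq) + 2 PO₄³⁻(aq)
The solution already contains Zn²⁺ at 1.1×10⁻² mol/L. Let s be the molar solubility of Zn₃(PO₄)₂.
[Zn²⁺] ≈ 1.1×10⁻² mol/L (common ion dominates); [PO₄³⁻] = 2s.
Ksp = [Zn²⁺]^3[PO₄³⁻]^2 = (1.1×10⁻²)^3(2s)^2
(2s)^2 = 7.3×10⁻³³ / (1.1×10⁻²)^3 = 5.5×10⁻²⁷
s = 3.7×10⁻¹⁴ mol/L

3.7×10⁻¹⁴ M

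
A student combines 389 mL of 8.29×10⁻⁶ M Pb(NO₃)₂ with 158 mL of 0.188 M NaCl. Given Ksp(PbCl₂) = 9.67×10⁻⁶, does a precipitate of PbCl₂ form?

No

Total volume after mixing = 389 + 158 = 547 mL.
[Pb²⁺] = (8.29×10⁻⁶)(389)/547 = 5.90×10⁻⁶ M
[Cl⁻] = (0.188)(158)/547 = 5.43×10⁻² M
Q = [Pb²⁺][Cl⁻]^2 = 1.74×10⁻⁸
Q < Ksp (1.74×10⁻⁸ vs 9.67×10⁻⁶); the solution remains unsaturated and no precipitate forms.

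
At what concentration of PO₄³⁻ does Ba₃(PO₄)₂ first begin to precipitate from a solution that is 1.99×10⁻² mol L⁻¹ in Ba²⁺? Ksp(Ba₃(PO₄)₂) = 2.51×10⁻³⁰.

Precipitation begins when Q = Ksp.
Ba₃(PO₄)₂(s) ⇌ 3 Ba²⁺(aq) + 2 PO₄³⁻(aq)
Ksp = [Ba²⁺]^3[PO₄³⁻]^2 = [PO₄³⁻]^2(1.99×10⁻²)^3
[PO₄³⁻]^2 = 2.51×10⁻³⁰ / (1.99×10⁻²)^3 = 3.19×10⁻²⁵
[PO₄³⁻] = 5.64×10⁻¹³ mol L⁻¹

5.64×10⁻¹³ M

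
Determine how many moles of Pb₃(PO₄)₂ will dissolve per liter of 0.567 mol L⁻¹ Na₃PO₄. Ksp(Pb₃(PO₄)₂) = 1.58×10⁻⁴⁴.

Pb₃(PO₄)₂(s) ⇌ 3 Pb²⁺(aq) + 2 PO₄³⁻(aq)
PO₄³⁻ is already present at 0.567 mol L⁻¹. If s mol/L of Pb₃(PO₄)₂ dissolves, [Pb²⁺] = 3s while [PO₄³⁻] ≈ 0.567 mol L⁻¹.
Ksp = [Pb²⁺]^3[PO₄³⁻]^2 = (3s)^3(0.567)^2
(3s)^3 = 1.58×10⁻⁴⁴ / (0.567)^2 = 4.91×10⁻⁴⁴
s = 1.22×10⁻¹⁵ mol L⁻¹

1.22×10⁻¹⁵ M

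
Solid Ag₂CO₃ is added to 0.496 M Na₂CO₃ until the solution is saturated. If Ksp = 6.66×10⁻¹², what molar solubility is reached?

Ag₂CO₃(s) ⇌ 2 Ag⁺(aq) + CO₃²⁻(aq)
The solution already contains CO₃²⁻ at 0.496 M. Let s be the molar solubility of Ag₂CO₃.
[CO₃²⁻] ≈ 0.496 M (common ion dominates); [Ag⁺] = 2s.
Ksp = [Ag⁺]^2[CO₃²⁻] = (2s)^2(0.496)
(2s)^2 = 6.66×10⁻¹² / (0.496) = 1.34×10⁻¹¹
s = 1.83×10⁻⁶ M

1.83×10⁻⁶ M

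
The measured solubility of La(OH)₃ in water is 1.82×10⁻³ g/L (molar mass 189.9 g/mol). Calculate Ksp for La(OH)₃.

Ksp = 2.28×10⁻¹⁹

Molar solubility s = (1.82×10⁻³ g/L) / (189.9 g/mol) = 9.5840×10⁻⁶ mol/L
La(OH)₃(s) ⇌ La³⁺(aq) + 3 OH⁻(aq)
Call the molar solubility s, so that [La³⁺] = s and [OH⁻] = 3s.
Ksp = [La³⁺][OH⁻]^3 = s · (3s)^3 = 27s^4
Ksp = 27 × (9.5840×10⁻⁶)^4 = 2.28×10⁻¹⁹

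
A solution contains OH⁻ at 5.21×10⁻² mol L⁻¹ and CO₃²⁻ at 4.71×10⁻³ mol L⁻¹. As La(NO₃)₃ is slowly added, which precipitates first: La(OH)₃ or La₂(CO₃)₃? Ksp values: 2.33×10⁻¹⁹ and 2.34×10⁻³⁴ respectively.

La(OH)₃

Each salt precipitates once Q = Ksp for that salt.
For La(OH)₃: [La³⁺] = (Ksp/[OH⁻]^3) = 1.65×10⁻¹⁵ mol L⁻¹
For La₂(CO₃)₃: [La³⁺] = (Ksp/[CO₃²⁻]^3)^(1/2) = 4.73×10⁻¹⁴ mol L⁻¹
La(OH)₃ requires the lower [La³⁺], so it precipitates first.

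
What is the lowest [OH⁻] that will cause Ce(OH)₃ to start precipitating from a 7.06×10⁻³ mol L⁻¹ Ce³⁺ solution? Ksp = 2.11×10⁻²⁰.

Precipitation of each salt begins when its ion product equals Ksp.
Ce(OH)₃(s) ⇌ Ce³⁺(aq) + 3 OH⁻(aq)
Ksp = [Ce³⁺][OH⁻]^3 = [OH⁻]^3(7.06×10⁻³)
[OH⁻]^3 = 2.11×10⁻²⁰ / (7.06×10⁻³) = 2.99×10⁻¹⁸
[OH⁻] = 1.44×10⁻⁶ mol L⁻¹

1.44×10⁻⁶ M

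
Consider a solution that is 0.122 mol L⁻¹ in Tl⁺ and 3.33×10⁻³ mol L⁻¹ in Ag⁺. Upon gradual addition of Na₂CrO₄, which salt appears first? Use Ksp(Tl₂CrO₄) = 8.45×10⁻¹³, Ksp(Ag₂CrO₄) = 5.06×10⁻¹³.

Tl₂CrO₄

Each salt precipitates once Q = Ksp for that salt.
For Tl₂CrO₄: [CrO₄²⁻] = (Ksp/[Tl⁺]^2) = 5.68×10⁻¹¹ mol L⁻¹
For Ag₂CrO₄: [CrO₄²⁻] = (Ksp/[Ag⁺]^2) = 4.56×10⁻⁸ mol L⁻¹
Tl₂CrO₄ requires the lower [CrO₄²⁻], so it precipitates first.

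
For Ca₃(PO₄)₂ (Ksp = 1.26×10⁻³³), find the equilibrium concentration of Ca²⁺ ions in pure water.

3.09×10⁻⁷ M

Ca₃(PO₄)₂(s) ⇌ 3 Ca²⁺(aq) + 2 PO₄³⁻(aq)
If s mol/L of Ca₃(PO₄)₂ dissolves, [Ca²⁺] = 3s and [PO₄³⁻] = 2s.
Ksp = [Ca²⁺]^3[PO₄³⁻]^2 = (3s)^3 · (2s)^2 = 108s^5 = 1.26×10⁻³³
s = 1.03×10⁻⁷ M
[Ca²⁺] = 3s = 3.09×10⁻⁷ M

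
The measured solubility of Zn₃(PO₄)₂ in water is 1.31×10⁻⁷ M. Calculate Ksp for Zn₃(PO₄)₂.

Ksp = 4.17×10⁻³³

Zn₃(PO₄)₂(s) ⇌ 3 Zn²⁺(aq) + 2 PO₄³⁻(aq)
If s mol/L of Zn₃(PO₄)₂ dissolves, [Zn²⁺] = 3s and [PO₄³⁻] = 2s.
Ksp = [Zn²⁺]^3[PO₄³⁻]^2 = (3s)^3 · (2s)^2 = 108s^5
Ksp = 108 × (1.31×10⁻⁷)^5 = 4.17×10⁻³³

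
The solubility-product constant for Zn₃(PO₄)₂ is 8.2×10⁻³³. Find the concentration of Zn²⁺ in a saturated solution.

4.5×10⁻⁷ M

Zn₃(PO₄)₂(s) ⇌ 3 Zn²⁺(aq) + 2 PO₄³⁻(aq)
Call the molar solubility s, so that [Zn²⁺] = 3s and [PO₄³⁻] = 2s.
Ksp = [Zn²⁺]^3[PO₄³⁻]^2 = (3s)^3 · (2s)^2 = 108s^5 = 8.2×10⁻³³
s = 1.5×10⁻⁷ mol L⁻¹
[Zn²⁺] = 3s = 4.5×10⁻⁷ mol L⁻¹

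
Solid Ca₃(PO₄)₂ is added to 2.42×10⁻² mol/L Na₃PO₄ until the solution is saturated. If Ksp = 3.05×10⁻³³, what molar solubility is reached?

5.78×10⁻¹¹ M

Ca₃(PO₄)₂(s) ⇌ 3 Ca²⁺(aq) + 2 PO₄³⁻(aq)
The solution already contains PO₄³⁻ at 2.42×10⁻² mol/L. Let s be the molar solubility of Ca₃(PO₄)₂.
[PO₄³⁻] ≈ 2.42×10⁻² mol/L (common ion dominates); [Ca²⁺] = 3s.
Ksp = [Ca²⁺]^3[PO₄³⁻]^2 = (3s)^3(2.42×10⁻²)^2
(3s)^3 = 3.05×10⁻³³ / (2.42×10⁻²)^2 = 5.21×10⁻³⁰
s = 5.78×10⁻¹¹ mol/L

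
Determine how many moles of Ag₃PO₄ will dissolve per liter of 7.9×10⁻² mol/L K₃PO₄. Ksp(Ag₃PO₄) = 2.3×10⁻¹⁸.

Ag₃PO₄(s) ⇌ 3 Ag⁺(aq) + PO₄³⁻(aq)
With PO₄³⁻ already at 7.9×10⁻² mol/L and s small, take [PO₄³⁻] ≈ 7.9×10⁻² mol/L and [Ag⁺] = 3s.
Ksp = [Ag⁺]^3[PO₄³⁻] = (3s)^3(7.9×10⁻²)
(3s)^3 = 2.3×10⁻¹⁸ / (7.9×10⁻²) = 2.9×10⁻¹⁷
s = 1.0×10⁻⁶ mol/L

1.0×10⁻⁶ M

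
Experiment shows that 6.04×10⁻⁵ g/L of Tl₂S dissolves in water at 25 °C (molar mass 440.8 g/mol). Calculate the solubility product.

Convert to molarity: s = 6.04×10⁻⁵ / 440.8 = 1.3702×10⁻⁷ mol/L
Tl₂S(s) ⇌ 2 Tl⁺(aq) + S²⁻(aq)
Let s be the molar solubility. Then [Tl⁺] = 2s and [S²⁻] = s.
Ksp = [Tl⁺]^2[S²⁻] = (2s)^2 · s = 4s^3
Ksp = 4 × (1.3702×10⁻⁷)^3 = 1.03×10⁻²⁰

Ksp = 1.03×10⁻²⁰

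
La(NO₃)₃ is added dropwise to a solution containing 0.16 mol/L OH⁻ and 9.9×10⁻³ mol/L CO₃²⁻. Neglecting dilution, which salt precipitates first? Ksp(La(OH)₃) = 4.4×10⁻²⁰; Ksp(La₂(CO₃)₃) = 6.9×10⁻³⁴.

La(OH)₃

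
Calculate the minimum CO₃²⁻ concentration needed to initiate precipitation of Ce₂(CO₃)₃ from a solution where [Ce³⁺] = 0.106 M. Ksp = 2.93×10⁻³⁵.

1.38×10⁻¹¹ M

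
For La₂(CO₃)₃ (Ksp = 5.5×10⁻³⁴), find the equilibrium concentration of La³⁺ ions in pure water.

1.7×10⁻⁷ M

La₂(CO₃)₃(s) ⇌ 2 La³⁺(aq) + 3 CO₃²⁻(aq)
Call the molar solubility s, so that [La³⁺] = 2s and [CO₃²⁻] = 3s.
Ksp = [La³⁺]^2[CO₃²⁻]^3 = (2s)^2 · (3s)^3 = 108s^5 = 5.5×10⁻³⁴
s = 8.7×10⁻⁸ mol/L
[La³⁺] = 2s = 1.7×10⁻⁷ mol/L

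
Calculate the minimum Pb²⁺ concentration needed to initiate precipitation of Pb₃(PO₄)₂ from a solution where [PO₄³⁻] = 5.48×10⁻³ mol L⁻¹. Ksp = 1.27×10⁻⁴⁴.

Precipitation begins when Q = Ksp.
Pb₃(PO₄)₂(s) ⇌ 3 Pb²⁺(aq) + 2 PO₄³⁻(aq)
Ksp = [Pb²⁺]^3[PO₄³⁻]^2 = [Pb²⁺]^3(5.48×10⁻³)^2
[Pb²⁺]^3 = 1.27×10⁻⁴⁴ / (5.48×10⁻³)^2 = 4.23×10⁻⁴⁰
[Pb²⁺] = 7.51×10⁻¹⁴ mol L⁻¹

7.51×10⁻¹⁴ M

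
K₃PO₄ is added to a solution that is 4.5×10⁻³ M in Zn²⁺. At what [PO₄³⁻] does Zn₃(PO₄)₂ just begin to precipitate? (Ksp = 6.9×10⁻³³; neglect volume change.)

2.8×10⁻¹³ M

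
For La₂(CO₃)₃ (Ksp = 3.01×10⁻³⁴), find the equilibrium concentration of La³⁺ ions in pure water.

La₂(CO₃)₃(s) ⇌ 2 La³⁺(aq) + 3 CO₃²⁻(aq)
Call the molar solubility s, so that [La³⁺] = 2s and [CO₃²⁻] = 3s.
Ksp = [La³⁺]^2[CO₃²⁻]^3 = (2s)^2 · (3s)^3 = 108s^5 = 3.01×10⁻³⁴
s = 7.75×10⁻⁸ M
[La³⁺] = 2s = 1.55×10⁻⁷ M

1.55×10⁻⁷ M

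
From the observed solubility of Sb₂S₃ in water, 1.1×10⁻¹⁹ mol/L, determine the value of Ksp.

Ksp = 1.7×10⁻⁹³

Sb₂S₃(s) ⇌ 2 Sb³⁺(aq) + 3 S²⁻(aq)
If s mol/L of Sb₂S₃ dissolves, [Sb³⁺] = 2s and [S²⁻] = 3s.
Ksp = [Sb³⁺]^2[S²⁻]^3 = (2s)^2 · (3s)^3 = 108s^5
Ksp = 108 × (1.1×10⁻¹⁹)^5 = 1.7×10⁻⁹³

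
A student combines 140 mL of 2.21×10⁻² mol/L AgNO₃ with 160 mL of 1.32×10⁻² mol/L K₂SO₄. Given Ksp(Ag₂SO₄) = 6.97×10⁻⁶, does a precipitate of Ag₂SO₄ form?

No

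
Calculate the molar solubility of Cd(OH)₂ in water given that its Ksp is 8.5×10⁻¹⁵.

Cd(OH)₂(s) ⇌ Cd²⁺(aq) + 2 OH⁻(aq)
With molar solubility s: [Cd²⁺] = s, [OH⁻] = 2s.
Ksp = [Cd²⁺][OH⁻]^2 = s · (2s)^2 = 4s^3
4s^3 = 8.5×10⁻¹⁵  ⇒  s^3 = 2.1×10⁻¹⁵
s = (2.1×10⁻¹⁵)^(1/3) = 1.3×10⁻⁵ mol L⁻¹

1.3×10⁻⁵ M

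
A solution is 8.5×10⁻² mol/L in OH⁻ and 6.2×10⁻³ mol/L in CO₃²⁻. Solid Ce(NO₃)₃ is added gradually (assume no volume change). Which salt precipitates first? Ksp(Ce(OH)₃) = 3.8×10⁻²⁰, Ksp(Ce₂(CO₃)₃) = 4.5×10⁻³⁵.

Ce(OH)₃

Precipitation of each salt begins when its ion product equals Ksp.
For Ce(OH)₃: [Ce³⁺] = (Ksp/[OH⁻]^3) = 6.2×10⁻¹⁷ mol/L
For Ce₂(CO₃)₃: [Ce³⁺] = (Ksp/[CO₃²⁻]^3)^(1/2) = 1.4×10⁻¹⁴ mol/L
The smaller threshold [Ce³⁺] is reached first, so Ce(OH)₃ precipitates first.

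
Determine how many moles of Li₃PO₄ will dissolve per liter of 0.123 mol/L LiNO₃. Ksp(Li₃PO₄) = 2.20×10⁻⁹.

1.18×10⁻⁶ M

Li₃PO₄(s) ⇌ 3 Li⁺(aq) + PO₄³⁻(aq)
With Li⁺ already at 0.123 mol/L and s small, take [Li⁺] ≈ 0.123 mol/L and [PO₄³⁻] = s.
Ksp = [Li⁺]^3[PO₄³⁻] = (0.123)^3s
s = 2.20×10⁻⁹ / (0.123)^3 = 1.18×10⁻⁶
s = 1.18×10⁻⁶ mol/L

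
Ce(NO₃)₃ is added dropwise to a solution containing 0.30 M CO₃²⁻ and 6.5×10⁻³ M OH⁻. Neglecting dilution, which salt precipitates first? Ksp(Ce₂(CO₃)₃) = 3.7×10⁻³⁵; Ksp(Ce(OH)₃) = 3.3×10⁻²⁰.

Ce₂(CO₃)₃

Precipitation of each salt begins when its ion product equals Ksp.
For Ce₂(CO₃)₃: [Ce³⁺] = (Ksp/[CO₃²⁻]^3)^(1/2) = 3.7×10⁻¹⁷ M
For Ce(OH)₃: [Ce³⁺] = (Ksp/[OH⁻]^3) = 1.2×10⁻¹³ M
The smaller threshold [Ce³⁺] is reached first, so Ce₂(CO₃)₃ precipitates first.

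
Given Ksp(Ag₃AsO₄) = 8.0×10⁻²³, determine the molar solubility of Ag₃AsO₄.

1.3×10⁻⁶ M

Ag₃AsO₄(s) ⇌ 3 Ag⁺(aq) + AsO₄³⁻(aq)
Let s be the molar solubility. Then [Ag⁺] = 3s and [AsO₄³⁻] = s.
Ksp = [Ag⁺]^3[AsO₄³⁻] = (3s)^3 · s = 27s^4
27s^4 = 8.0×10⁻²³  ⇒  s^4 = 3.0×10⁻²⁴
s = 1.3×10⁻⁶ M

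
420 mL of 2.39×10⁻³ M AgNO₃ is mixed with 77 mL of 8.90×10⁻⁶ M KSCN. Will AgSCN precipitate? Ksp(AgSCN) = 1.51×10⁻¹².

The combined volume is 497 mL.
[Ag⁺] = (2.39×10⁻³)(420)/497 = 2.02×10⁻³ M
[SCN⁻] = (8.90×10⁻⁶)(77)/497 = 1.38×10⁻⁶ M
Q = [Ag⁺][SCN⁻] = 2.78×10⁻⁹
Q = 2.78×10⁻⁹ > Ksp = 1.51×10⁻¹², so the solution is supersaturated and AgSCN precipitates.

Yes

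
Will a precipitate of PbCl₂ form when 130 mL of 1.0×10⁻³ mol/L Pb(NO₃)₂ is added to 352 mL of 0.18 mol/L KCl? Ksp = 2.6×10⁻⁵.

No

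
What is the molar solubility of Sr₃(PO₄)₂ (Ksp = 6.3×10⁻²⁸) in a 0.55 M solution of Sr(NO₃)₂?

3.1×10⁻¹⁴ M

Sr₃(PO₄)₂(s) ⇌ 3 Sr²⁺(aq) + 2 PO₄³⁻(aq)
Let s be the solubility of Sr₃(PO₄)₂ here. The common ion gives [Sr²⁺] ≈ 0.55 M, and [PO₄³⁻] = 2s.
Ksp = [Sr²⁺]^3[PO₄³⁻]^2 = (0.55)^3(2s)^2
(2s)^2 = 6.3×10⁻²⁸ / (0.55)^3 = 3.8×10⁻²⁷
s = 3.1×10⁻¹⁴ M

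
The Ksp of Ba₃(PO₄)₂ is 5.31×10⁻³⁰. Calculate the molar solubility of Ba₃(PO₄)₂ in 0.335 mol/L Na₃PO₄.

1.21×10⁻¹⁰ M

Ba₃(PO₄)₂(s) ⇌ 3 Ba²⁺(aq) + 2 PO₄³⁻(aq)
PO₄³⁻ is already present at 0.335 mol/L. If s mol/L of Ba₃(PO₄)₂ dissolves, [Ba²⁺] = 3s while [PO₄³⁻] ≈ 0.335 mol/L.
Ksp = [Ba²⁺]^3[PO₄³⁻]^2 = (3s)^3(0.335)^2
(3s)^3 = 5.31×10⁻³⁰ / (0.335)^2 = 4.73×10⁻²⁹
s = 1.21×10⁻¹⁰ mol/L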